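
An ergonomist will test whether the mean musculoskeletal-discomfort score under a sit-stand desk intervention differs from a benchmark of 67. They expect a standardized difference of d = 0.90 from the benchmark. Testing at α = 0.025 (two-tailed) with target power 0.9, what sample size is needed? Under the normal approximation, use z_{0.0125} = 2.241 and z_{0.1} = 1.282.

For a one-sample test: n = ((z_{α/2} + z_β) / d)².
z_{α/2} + z_β = 2.241 + 1.282 = 3.523.
n = (3.523 / 0.90)² = 3.914² = 15.32.
Round up.

n = 16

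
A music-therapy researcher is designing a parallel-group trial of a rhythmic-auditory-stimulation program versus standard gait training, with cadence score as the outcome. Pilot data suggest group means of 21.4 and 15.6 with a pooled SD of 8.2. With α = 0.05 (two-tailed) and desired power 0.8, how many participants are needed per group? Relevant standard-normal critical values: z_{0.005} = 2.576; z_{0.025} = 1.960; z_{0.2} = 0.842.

Cohen's d = |M₁ − M₂| / SD_pooled = |21.4 − 15.6| / 8.2 = 5.8 / 8.2 = 0.707.
For two independent groups with equal n: n = 2·((z_{α/2} + z_β) / d)².
z_{α/2} + z_β = 1.960 + 0.842 = 2.802.
n = 2 × (2.802 / 0.707)² = 2 × 3.963² = 2 × 15.71 = 31.4.
Round up to the next whole participant.

n = 32 per group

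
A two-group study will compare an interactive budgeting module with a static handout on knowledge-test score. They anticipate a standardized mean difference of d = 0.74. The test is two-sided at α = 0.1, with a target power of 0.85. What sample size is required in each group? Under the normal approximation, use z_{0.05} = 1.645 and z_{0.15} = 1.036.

n = 27 per group

For two independent groups with equal n: n = 2·((z_{α/2} + z_β) / d)².
z_{α/2} + z_β = 1.645 + 1.036 = 2.681.
n = 2 × (2.681 / 0.74)² = 2 × 3.623² = 2 × 13.13 = 26.3.
Round up to the next whole participant.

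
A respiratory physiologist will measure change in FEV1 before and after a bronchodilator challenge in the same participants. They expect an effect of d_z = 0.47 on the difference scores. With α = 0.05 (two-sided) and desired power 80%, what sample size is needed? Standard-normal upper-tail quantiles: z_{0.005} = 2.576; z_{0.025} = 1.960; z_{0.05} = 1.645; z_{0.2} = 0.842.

For a paired (one-sample on differences) test: n = ((z_{α/2} + z_β) / d)².
z_{α/2} + z_β = 1.960 + 0.842 = 2.802.
n = (2.802 / 0.47)² = 5.962² = 35.54.
Round up.

n = 36 pairs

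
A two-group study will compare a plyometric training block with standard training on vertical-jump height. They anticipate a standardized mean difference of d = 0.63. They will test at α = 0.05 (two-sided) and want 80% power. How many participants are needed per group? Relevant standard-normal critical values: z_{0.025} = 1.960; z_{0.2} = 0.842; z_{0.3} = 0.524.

For two independent groups with equal n: n = 2·((z_{α/2} + z_β) / d)².
z_{α/2} + z_β = 1.960 + 0.842 = 2.802.
n = 2 × (2.802 / 0.63)² = 2 × 4.448² = 2 × 19.78 = 39.6.
Round up to the next whole participant.

n = 40 per group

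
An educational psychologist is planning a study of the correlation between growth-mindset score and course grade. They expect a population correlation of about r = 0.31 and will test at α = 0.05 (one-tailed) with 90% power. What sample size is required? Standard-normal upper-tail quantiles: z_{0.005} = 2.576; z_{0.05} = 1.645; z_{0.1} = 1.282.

n = 87

Fisher's z: C = ½·ln((1+r)/(1−r)) = ½·ln(1.8986) = 0.3205.
n = ((z_{α} + z_β)/C)² + 3.
(1.645 + 1.282) / 0.3205 = 2.927 / 0.3205 = 9.133.
n = 9.133² + 3 = 83.40 + 3 = 86.4.
Round up.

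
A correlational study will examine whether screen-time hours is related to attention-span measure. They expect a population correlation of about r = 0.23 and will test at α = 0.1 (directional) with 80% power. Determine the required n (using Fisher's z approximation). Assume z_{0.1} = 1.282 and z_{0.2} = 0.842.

Fisher's z: C = ½·ln((1+r)/(1−r)) = ½·ln(1.5974) = 0.2342.
n = ((z_{α} + z_β)/C)² + 3.
(1.282 + 0.842) / 0.2342 = 2.124 / 0.2342 = 9.069.
n = 9.069² + 3 = 82.25 + 3 = 85.2.
Round up.

n = 86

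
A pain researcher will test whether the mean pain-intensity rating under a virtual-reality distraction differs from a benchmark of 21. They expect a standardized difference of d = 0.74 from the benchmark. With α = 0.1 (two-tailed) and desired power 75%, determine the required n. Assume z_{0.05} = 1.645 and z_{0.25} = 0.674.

For a one-sample test: n = ((z_{α/2} + z_β) / d)².
z_{α/2} + z_β = 1.645 + 0.674 = 2.319.
n = (2.319 / 0.74)² = 3.134² = 9.82.
Round up.

n = 10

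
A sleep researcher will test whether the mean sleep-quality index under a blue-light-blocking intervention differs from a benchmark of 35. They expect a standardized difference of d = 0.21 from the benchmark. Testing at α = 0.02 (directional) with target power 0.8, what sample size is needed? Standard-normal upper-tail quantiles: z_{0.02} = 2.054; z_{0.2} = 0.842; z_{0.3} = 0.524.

n = 191

For a one-sample test: n = ((z_{α} + z_β) / d)².
z_{α} + z_β = 2.054 + 0.842 = 2.896.
n = (2.896 / 0.21)² = 13.790² = 190.18.
Round up.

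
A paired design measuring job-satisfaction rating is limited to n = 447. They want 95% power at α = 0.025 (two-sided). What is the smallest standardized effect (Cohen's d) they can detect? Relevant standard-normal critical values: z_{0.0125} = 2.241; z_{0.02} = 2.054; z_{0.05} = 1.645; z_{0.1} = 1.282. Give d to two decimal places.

d_min ≈ 0.18

For a single sample (or paired design) of n = 447: d_min = (z_{α/2} + z_β)/√n.
z-sum = 2.241 + 1.645 = 3.886.
d_min = 3.886 / √447 = 3.886 / 21.142 = 0.184.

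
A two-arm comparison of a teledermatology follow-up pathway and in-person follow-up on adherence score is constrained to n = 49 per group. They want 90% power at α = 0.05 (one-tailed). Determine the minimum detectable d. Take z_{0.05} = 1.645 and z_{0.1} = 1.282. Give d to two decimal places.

d_min ≈ 0.59

For two independent groups of n = 49 each: d_min = (z_{α} + z_β)·√(2/n).
z-sum = 1.645 + 1.282 = 2.927.
d_min = 2.927 × √(2/49) = 2.927 × 0.2020 = 0.591.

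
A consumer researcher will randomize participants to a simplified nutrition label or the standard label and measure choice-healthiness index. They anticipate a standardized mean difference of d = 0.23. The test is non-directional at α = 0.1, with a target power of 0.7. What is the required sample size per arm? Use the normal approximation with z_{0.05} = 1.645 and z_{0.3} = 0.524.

n = 178 per group

For two independent groups with equal n: n = 2·((z_{α/2} + z_β) / d)².
z_{α/2} + z_β = 1.645 + 0.524 = 2.169.
n = 2 × (2.169 / 0.23)² = 2 × 9.430² = 2 × 88.93 = 177.9.
Round up to the next whole participant.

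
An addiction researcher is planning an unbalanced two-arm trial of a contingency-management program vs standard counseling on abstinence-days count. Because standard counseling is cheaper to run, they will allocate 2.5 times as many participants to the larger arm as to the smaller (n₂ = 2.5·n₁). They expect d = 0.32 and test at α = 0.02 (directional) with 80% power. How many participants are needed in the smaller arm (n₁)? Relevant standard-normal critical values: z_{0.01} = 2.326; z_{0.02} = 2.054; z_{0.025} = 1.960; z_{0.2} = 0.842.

n₁ = 115

With allocation ratio k = n₂/n₁ = 2.5, Var(x̄₁−x̄₂) = σ²(1/n₁ + 1/(k·n₁)) = σ²·(k+1)/(k·n₁).
So n₁ = (1 + 1/k)·((z_{α} + z_β)/d)² = 1.400 × (2.896/0.32)².
n₁ = 1.400 × 81.90 = 114.7.
Round up: n₁ = 115, giving n₂ = ⌈2.5 × 115⌉ = ⌈287.5⌉ = 288.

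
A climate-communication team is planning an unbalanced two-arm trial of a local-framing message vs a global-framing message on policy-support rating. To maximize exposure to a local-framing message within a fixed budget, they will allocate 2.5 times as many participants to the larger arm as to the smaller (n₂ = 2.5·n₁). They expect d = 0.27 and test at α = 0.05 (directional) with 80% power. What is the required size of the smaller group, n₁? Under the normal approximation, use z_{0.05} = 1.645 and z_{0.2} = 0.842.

With allocation ratio k = n₂/n₁ = 2.5, Var(x̄₁−x̄₂) = σ²(1/n₁ + 1/(k·n₁)) = σ²·(k+1)/(k·n₁).
So n₁ = (1 + 1/k)·((z_{α} + z_β)/d)² = 1.400 × (2.487/0.27)².
n₁ = 1.400 × 84.84 = 118.8.
Round up: n₁ = 119, giving n₂ = ⌈2.5 × 119⌉ = ⌈297.5⌉ = 298.

n₁ = 119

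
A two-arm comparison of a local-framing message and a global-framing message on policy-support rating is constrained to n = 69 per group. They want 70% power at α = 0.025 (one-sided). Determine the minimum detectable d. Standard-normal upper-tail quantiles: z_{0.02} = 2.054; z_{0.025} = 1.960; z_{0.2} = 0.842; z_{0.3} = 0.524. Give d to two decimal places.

d_min ≈ 0.42

For two independent groups of n = 69 each: d_min = (z_{α} + z_β)·√(2/n).
z-sum = 1.960 + 0.524 = 2.484.
d_min = 2.484 × √(2/69) = 2.484 × 0.1703 = 0.423.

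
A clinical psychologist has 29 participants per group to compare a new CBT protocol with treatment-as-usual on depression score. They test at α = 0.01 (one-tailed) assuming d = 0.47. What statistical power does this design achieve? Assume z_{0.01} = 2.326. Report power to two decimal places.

For two equal groups, power = Φ(d·√(n/2) − z_{α}).
d·√(n/2) = 0.47 × √(29/2) = 0.47 × 3.808 = 1.790.
z_β = 1.790 − 2.326 = -0.536.
Power = Φ(-0.536) = 0.296.

power ≈ 0.30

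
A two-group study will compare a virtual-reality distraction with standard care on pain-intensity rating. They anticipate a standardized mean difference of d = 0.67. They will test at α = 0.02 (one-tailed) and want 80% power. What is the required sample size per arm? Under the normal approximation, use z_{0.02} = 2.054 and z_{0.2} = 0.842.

n = 38 per group

For two independent groups with equal n: n = 2·((z_{α} + z_β) / d)².
z_{α} + z_β = 2.054 + 0.842 = 2.896.
n = 2 × (2.896 / 0.67)² = 2 × 4.322² = 2 × 18.68 = 37.4.
Round up to the next whole participant.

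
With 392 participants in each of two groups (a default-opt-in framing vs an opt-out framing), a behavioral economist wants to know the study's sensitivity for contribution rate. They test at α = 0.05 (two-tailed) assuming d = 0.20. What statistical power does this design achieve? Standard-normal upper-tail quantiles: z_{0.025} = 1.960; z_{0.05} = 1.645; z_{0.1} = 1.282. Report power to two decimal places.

power ≈ 0.80

For two equal groups, power = Φ(d·√(n/2) − z_{α/2}).
d·√(n/2) = 0.20 × √(392/2) = 0.20 × 14.000 = 2.800.
z_β = 2.800 − 1.960 = 0.840.
Power = Φ(0.840) = 0.800.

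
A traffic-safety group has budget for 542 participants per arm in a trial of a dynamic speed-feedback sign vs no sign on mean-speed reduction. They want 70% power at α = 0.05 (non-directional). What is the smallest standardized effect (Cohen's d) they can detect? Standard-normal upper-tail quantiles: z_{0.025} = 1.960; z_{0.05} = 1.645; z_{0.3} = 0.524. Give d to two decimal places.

For two independent groups of n = 542 each: d_min = (z_{α/2} + z_β)·√(2/n).
z-sum = 1.960 + 0.524 = 2.484.
d_min = 2.484 × √(2/542) = 2.484 × 0.0607 = 0.151.

d_min ≈ 0.15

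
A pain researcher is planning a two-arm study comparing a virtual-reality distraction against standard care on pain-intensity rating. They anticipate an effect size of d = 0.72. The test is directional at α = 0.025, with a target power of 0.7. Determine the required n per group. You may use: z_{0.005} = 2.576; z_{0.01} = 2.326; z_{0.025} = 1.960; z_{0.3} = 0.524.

n = 24 per group

For two independent groups with equal n: n = 2·((z_{α} + z_β) / d)².
z_{α} + z_β = 1.960 + 0.524 = 2.484.
n = 2 × (2.484 / 0.72)² = 2 × 3.450² = 2 × 11.90 = 23.8.
Round up to the next whole participant.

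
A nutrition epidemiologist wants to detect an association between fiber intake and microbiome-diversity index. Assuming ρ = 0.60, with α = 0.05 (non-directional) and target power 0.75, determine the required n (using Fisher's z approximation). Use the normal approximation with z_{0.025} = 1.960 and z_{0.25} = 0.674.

Fisher's z: C = ½·ln((1+r)/(1−r)) = ½·ln(4.0000) = 0.6931.
n = ((z_{α/2} + z_β)/C)² + 3.
(1.960 + 0.674) / 0.6931 = 2.634 / 0.6931 = 3.800.
n = 3.800² + 3 = 14.44 + 3 = 17.4.
Round up.

n = 18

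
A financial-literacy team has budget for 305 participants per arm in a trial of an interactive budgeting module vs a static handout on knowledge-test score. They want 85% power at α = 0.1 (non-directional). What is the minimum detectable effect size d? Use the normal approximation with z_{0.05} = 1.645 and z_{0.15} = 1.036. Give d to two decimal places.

d_min ≈ 0.22

For two independent groups of n = 305 each: d_min = (z_{α/2} + z_β)·√(2/n).
z-sum = 1.645 + 1.036 = 2.681.
d_min = 2.681 × √(2/305) = 2.681 × 0.0810 = 0.217.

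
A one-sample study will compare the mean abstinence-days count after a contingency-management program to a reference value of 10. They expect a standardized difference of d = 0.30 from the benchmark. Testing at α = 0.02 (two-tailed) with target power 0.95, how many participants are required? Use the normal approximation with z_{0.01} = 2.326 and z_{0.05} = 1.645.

For a one-sample test: n = ((z_{α/2} + z_β) / d)².
z_{α/2} + z_β = 2.326 + 1.645 = 3.971.
n = (3.971 / 0.30)² = 13.237² = 175.21.
Round up.

n = 176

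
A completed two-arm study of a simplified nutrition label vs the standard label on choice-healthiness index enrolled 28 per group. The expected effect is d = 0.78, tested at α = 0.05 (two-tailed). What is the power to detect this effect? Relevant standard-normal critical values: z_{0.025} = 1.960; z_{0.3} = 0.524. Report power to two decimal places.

For two equal groups, power = Φ(d·√(n/2) − z_{α/2}).
d·√(n/2) = 0.78 × √(28/2) = 0.78 × 3.742 = 2.918.
z_β = 2.918 − 1.960 = 0.958.
Power = Φ(0.958) = 0.831.

power ≈ 0.83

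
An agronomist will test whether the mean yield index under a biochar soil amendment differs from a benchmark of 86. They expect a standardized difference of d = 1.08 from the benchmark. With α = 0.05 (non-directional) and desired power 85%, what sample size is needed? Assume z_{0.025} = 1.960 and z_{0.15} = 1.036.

n = 8

For a one-sample test: n = ((z_{α/2} + z_β) / d)².
z_{α/2} + z_β = 1.960 + 1.036 = 2.996.
n = (2.996 / 1.08)² = 2.774² = 7.70.
Round up.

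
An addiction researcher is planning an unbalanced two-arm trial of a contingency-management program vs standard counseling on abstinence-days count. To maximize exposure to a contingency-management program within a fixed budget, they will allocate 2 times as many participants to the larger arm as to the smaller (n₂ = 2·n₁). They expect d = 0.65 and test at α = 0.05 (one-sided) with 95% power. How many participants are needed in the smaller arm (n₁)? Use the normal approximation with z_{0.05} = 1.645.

With allocation ratio k = n₂/n₁ = 2, Var(x̄₁−x̄₂) = σ²(1/n₁ + 1/(k·n₁)) = σ²·(k+1)/(k·n₁).
So n₁ = (1 + 1/k)·((z_{α} + z_β)/d)² = 1.500 × (3.290/0.65)².
n₁ = 1.500 × 25.62 = 38.4.
Round up: n₁ = 39, giving n₂ = 2 × 39 = 78.

n₁ = 39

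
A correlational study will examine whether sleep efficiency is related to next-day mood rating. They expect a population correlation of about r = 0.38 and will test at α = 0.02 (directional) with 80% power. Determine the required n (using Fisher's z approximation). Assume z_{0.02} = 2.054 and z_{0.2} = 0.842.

Fisher's z: C = ½·ln((1+r)/(1−r)) = ½·ln(2.2258) = 0.4001.
n = ((z_{α} + z_β)/C)² + 3.
(2.054 + 0.842) / 0.4001 = 2.896 / 0.4001 = 7.238.
n = 7.238² + 3 = 52.39 + 3 = 55.4.
Round up.

n = 56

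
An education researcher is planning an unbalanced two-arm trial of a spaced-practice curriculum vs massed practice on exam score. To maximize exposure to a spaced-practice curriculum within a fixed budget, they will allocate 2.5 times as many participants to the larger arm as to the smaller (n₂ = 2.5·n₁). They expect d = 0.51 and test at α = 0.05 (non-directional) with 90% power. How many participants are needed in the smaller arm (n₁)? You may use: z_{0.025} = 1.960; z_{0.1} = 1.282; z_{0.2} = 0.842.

With allocation ratio k = n₂/n₁ = 2.5, Var(x̄₁−x̄₂) = σ²(1/n₁ + 1/(k·n₁)) = σ²·(k+1)/(k·n₁).
So n₁ = (1 + 1/k)·((z_{α/2} + z_β)/d)² = 1.400 × (3.242/0.51)².
n₁ = 1.400 × 40.41 = 56.6.
Round up: n₁ = 57, giving n₂ = ⌈2.5 × 57⌉ = ⌈142.5⌉ = 143.

n₁ = 57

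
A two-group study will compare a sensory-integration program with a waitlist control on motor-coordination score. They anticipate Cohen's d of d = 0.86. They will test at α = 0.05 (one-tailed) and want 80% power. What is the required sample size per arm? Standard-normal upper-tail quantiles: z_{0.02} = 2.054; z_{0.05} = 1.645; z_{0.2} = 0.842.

n = 17 per group

For two independent groups with equal n: n = 2·((z_{α} + z_β) / d)².
z_{α} + z_β = 1.645 + 0.842 = 2.487.
n = 2 × (2.487 / 0.86)² = 2 × 2.892² = 2 × 8.36 = 16.7.
Round up to the next whole participant.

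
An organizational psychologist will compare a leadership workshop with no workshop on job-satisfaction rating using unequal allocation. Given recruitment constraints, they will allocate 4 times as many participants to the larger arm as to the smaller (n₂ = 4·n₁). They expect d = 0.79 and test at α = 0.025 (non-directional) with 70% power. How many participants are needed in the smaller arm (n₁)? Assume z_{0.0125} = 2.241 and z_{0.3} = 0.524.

n₁ = 16

With allocation ratio k = n₂/n₁ = 4, Var(x̄₁−x̄₂) = σ²(1/n₁ + 1/(k·n₁)) = σ²·(k+1)/(k·n₁).
So n₁ = (1 + 1/k)·((z_{α/2} + z_β)/d)² = 1.250 × (2.765/0.79)².
n₁ = 1.250 × 12.25 = 15.3.
Round up: n₁ = 16, giving n₂ = 4 × 16 = 64.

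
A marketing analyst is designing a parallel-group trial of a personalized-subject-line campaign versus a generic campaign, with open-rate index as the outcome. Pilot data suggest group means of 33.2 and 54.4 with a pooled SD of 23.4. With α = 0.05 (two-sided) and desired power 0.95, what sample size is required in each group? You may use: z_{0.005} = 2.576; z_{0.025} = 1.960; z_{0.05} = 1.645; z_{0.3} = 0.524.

n = 32 per group

Cohen's d = |M₁ − M₂| / SD_pooled = |33.2 − 54.4| / 23.4 = 21.2 / 23.4 = 0.906.
For two independent groups with equal n: n = 2·((z_{α/2} + z_β) / d)².
z_{α/2} + z_β = 1.960 + 1.645 = 3.605.
n = 2 × (3.605 / 0.906)² = 2 × 3.979² = 2 × 15.83 = 31.7.
Round up to the next whole participant.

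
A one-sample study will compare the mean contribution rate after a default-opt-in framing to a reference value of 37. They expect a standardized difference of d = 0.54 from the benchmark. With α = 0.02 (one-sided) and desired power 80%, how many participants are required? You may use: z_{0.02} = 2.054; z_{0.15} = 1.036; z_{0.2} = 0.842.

n = 29

For a one-sample test: n = ((z_{α} + z_β) / d)².
z_{α} + z_β = 2.054 + 0.842 = 2.896.
n = (2.896 / 0.54)² = 5.363² = 28.76.
Round up.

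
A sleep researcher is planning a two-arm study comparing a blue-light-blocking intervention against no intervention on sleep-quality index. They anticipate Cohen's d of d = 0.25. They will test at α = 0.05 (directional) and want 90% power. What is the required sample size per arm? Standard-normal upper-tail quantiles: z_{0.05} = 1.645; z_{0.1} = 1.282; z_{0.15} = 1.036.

For two independent groups with equal n: n = 2·((z_{α} + z_β) / d)².
z_{α} + z_β = 1.645 + 1.282 = 2.927.
n = 2 × (2.927 / 0.25)² = 2 × 11.708² = 2 × 137.08 = 274.2.
Round up to the next whole participant.

n = 275 per group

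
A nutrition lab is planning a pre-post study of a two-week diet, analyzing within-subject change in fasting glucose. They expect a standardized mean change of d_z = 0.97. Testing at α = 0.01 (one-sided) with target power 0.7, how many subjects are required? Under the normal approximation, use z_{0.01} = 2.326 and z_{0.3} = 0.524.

n = 9 pairs

For a paired (one-sample on differences) test: n = ((z_{α} + z_β) / d)².
z_{α} + z_β = 2.326 + 0.524 = 2.850.
n = (2.850 / 0.97)² = 2.938² = 8.63.
Round up.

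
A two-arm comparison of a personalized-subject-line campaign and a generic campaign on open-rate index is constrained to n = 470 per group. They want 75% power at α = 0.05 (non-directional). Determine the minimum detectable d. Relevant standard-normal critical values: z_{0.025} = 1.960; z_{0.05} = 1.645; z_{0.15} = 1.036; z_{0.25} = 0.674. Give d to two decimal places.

d_min ≈ 0.17

For two independent groups of n = 470 each: d_min = (z_{α/2} + z_β)·√(2/n).
z-sum = 1.960 + 0.674 = 2.634.
d_min = 2.634 × √(2/470) = 2.634 × 0.0652 = 0.172.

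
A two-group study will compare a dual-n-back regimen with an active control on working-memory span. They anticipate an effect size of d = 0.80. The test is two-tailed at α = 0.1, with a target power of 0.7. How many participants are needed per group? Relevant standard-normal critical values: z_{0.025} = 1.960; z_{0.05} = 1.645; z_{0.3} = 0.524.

n = 15 per group

For two independent groups with equal n: n = 2·((z_{α/2} + z_β) / d)².
z_{α/2} + z_β = 1.645 + 0.524 = 2.169.
n = 2 × (2.169 / 0.80)² = 2 × 2.711² = 2 × 7.35 = 14.7.
Round up to the next whole participant.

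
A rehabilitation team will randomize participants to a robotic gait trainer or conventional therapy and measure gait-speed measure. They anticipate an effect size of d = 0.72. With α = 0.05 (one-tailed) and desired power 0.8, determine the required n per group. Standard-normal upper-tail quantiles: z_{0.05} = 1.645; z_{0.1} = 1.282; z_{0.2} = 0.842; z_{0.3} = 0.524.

n = 24 per group

For two independent groups with equal n: n = 2·((z_{α} + z_β) / d)².
z_{α} + z_β = 1.645 + 0.842 = 2.487.
n = 2 × (2.487 / 0.72)² = 2 × 3.454² = 2 × 11.93 = 23.9.
Round up to the next whole participant.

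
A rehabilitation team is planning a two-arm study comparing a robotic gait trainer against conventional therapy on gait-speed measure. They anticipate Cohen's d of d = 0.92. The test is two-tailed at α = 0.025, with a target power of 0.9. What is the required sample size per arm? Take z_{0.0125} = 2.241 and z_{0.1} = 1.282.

n = 30 per group

For two independent groups with equal n: n = 2·((z_{α/2} + z_β) / d)².
z_{α/2} + z_β = 2.241 + 1.282 = 3.523.
n = 2 × (3.523 / 0.92)² = 2 × 3.829² = 2 × 14.66 = 29.3.
Round up to the next whole participant.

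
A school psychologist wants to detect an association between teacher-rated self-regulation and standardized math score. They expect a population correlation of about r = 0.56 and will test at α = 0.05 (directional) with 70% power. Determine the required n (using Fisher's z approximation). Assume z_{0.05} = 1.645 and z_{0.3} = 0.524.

n = 15

Fisher's z: C = ½·ln((1+r)/(1−r)) = ½·ln(3.5455) = 0.6328.
n = ((z_{α} + z_β)/C)² + 3.
(1.645 + 0.524) / 0.6328 = 2.169 / 0.6328 = 3.428.
n = 3.428² + 3 = 11.75 + 3 = 14.7.
Round up.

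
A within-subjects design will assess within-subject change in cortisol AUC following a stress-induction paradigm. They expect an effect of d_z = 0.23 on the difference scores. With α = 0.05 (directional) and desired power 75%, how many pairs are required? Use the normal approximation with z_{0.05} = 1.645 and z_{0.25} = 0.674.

n = 102 pairs

For a paired (one-sample on differences) test: n = ((z_{α} + z_β) / d)².
z_{α} + z_β = 1.645 + 0.674 = 2.319.
n = (2.319 / 0.23)² = 10.083² = 101.66.
Round up.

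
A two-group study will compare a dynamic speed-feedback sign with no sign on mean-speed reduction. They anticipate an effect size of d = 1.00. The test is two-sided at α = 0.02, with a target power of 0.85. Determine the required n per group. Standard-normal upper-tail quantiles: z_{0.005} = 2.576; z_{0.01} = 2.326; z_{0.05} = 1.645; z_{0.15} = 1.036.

For two independent groups with equal n: n = 2·((z_{α/2} + z_β) / d)².
z_{α/2} + z_β = 2.326 + 1.036 = 3.362.
n = 2 × (3.362 / 1.00)² = 2 × 3.362² = 2 × 11.30 = 22.6.
Round up to the next whole participant.

n = 23 per group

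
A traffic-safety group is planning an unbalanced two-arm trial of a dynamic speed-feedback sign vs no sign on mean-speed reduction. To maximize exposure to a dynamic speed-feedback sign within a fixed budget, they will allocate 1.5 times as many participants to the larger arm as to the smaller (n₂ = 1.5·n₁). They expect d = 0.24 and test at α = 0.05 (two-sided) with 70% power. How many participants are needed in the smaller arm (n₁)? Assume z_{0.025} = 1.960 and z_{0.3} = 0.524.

n₁ = 179

With allocation ratio k = n₂/n₁ = 1.5, Var(x̄₁−x̄₂) = σ²(1/n₁ + 1/(k·n₁)) = σ²·(k+1)/(k·n₁).
So n₁ = (1 + 1/k)·((z_{α/2} + z_β)/d)² = 1.667 × (2.484/0.24)².
n₁ = 1.667 × 107.12 = 178.5.
Round up: n₁ = 179, giving n₂ = ⌈1.5 × 179⌉ = ⌈268.5⌉ = 269.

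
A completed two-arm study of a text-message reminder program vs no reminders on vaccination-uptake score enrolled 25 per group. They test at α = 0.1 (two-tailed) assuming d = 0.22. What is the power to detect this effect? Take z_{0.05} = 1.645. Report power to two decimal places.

power ≈ 0.19

For two equal groups, power = Φ(d·√(n/2) − z_{α/2}).
d·√(n/2) = 0.22 × √(25/2) = 0.22 × 3.536 = 0.778.
z_β = 0.778 − 1.645 = -0.867.
Power = Φ(-0.867) = 0.193.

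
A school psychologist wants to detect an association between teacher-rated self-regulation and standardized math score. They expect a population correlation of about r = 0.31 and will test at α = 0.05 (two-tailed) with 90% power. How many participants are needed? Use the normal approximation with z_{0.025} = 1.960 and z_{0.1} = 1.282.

n = 106

Fisher's z: C = ½·ln((1+r)/(1−r)) = ½·ln(1.8986) = 0.3205.
n = ((z_{α/2} + z_β)/C)² + 3.
(1.960 + 1.282) / 0.3205 = 3.242 / 0.3205 = 10.115.
n = 10.115² + 3 = 102.32 + 3 = 105.3.
Round up.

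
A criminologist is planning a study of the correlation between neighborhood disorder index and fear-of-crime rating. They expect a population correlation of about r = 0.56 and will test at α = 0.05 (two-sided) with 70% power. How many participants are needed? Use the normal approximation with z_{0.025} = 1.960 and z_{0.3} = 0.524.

Fisher's z: C = ½·ln((1+r)/(1−r)) = ½·ln(3.5455) = 0.6328.
n = ((z_{α/2} + z_β)/C)² + 3.
(1.960 + 0.524) / 0.6328 = 2.484 / 0.6328 = 3.925.
n = 3.925² + 3 = 15.41 + 3 = 18.4.
Round up.

n = 19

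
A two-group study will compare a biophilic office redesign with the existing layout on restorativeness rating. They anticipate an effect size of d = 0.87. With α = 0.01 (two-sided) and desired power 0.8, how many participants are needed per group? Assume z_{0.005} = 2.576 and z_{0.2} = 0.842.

For two independent groups with equal n: n = 2·((z_{α/2} + z_β) / d)².
z_{α/2} + z_β = 2.576 + 0.842 = 3.418.
n = 2 × (3.418 / 0.87)² = 2 × 3.929² = 2 × 15.43 = 30.9.
Round up to the next whole participant.

n = 31 per group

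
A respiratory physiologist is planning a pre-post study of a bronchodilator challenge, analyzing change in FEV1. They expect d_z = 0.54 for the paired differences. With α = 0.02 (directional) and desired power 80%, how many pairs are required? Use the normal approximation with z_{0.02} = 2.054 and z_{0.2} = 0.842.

n = 29 pairs

For a paired (one-sample on differences) test: n = ((z_{α} + z_β) / d)².
z_{α} + z_β = 2.054 + 0.842 = 2.896.
n = (2.896 / 0.54)² = 5.363² = 28.76.
Round up.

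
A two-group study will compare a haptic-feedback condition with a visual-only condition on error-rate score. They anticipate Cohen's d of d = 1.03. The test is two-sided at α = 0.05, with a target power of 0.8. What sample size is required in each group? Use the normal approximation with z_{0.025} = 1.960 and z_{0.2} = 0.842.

For two independent groups with equal n: n = 2·((z_{α/2} + z_β) / d)².
z_{α/2} + z_β = 1.960 + 0.842 = 2.802.
n = 2 × (2.802 / 1.03)² = 2 × 2.720² = 2 × 7.40 = 14.8.
Round up to the next whole participant.

n = 15 per group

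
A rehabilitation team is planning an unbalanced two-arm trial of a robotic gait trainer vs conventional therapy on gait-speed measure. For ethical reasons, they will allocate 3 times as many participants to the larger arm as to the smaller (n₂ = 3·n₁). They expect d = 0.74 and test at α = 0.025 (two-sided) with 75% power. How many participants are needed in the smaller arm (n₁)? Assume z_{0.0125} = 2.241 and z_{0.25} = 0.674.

With allocation ratio k = n₂/n₁ = 3, Var(x̄₁−x̄₂) = σ²(1/n₁ + 1/(k·n₁)) = σ²·(k+1)/(k·n₁).
So n₁ = (1 + 1/k)·((z_{α/2} + z_β)/d)² = 1.333 × (2.915/0.74)².
n₁ = 1.333 × 15.52 = 20.7.
Round up: n₁ = 21, giving n₂ = 3 × 21 = 63.

n₁ = 21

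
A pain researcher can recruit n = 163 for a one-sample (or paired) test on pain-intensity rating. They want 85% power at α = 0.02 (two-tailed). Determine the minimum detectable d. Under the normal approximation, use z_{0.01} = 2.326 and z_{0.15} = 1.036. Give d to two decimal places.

For a single sample (or paired design) of n = 163: d_min = (z_{α/2} + z_β)/√n.
z-sum = 2.326 + 1.036 = 3.362.
d_min = 3.362 / √163 = 3.362 / 12.767 = 0.263.

d_min ≈ 0.26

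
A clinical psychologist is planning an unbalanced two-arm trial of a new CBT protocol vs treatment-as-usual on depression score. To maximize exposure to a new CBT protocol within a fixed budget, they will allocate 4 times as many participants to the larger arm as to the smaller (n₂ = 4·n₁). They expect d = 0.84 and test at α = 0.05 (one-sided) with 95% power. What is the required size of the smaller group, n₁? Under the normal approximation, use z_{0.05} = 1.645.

n₁ = 20

With allocation ratio k = n₂/n₁ = 4, Var(x̄₁−x̄₂) = σ²(1/n₁ + 1/(k·n₁)) = σ²·(k+1)/(k·n₁).
So n₁ = (1 + 1/k)·((z_{α} + z_β)/d)² = 1.250 × (3.290/0.84)².
n₁ = 1.250 × 15.34 = 19.2.
Round up: n₁ = 20, giving n₂ = 4 × 20 = 80.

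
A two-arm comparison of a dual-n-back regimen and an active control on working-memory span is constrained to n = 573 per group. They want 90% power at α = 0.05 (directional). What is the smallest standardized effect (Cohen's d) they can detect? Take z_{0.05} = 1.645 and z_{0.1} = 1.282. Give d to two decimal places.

For two independent groups of n = 573 each: d_min = (z_{α} + z_β)·√(2/n).
z-sum = 1.645 + 1.282 = 2.927.
d_min = 2.927 × √(2/573) = 2.927 × 0.0591 = 0.173.

d_min ≈ 0.17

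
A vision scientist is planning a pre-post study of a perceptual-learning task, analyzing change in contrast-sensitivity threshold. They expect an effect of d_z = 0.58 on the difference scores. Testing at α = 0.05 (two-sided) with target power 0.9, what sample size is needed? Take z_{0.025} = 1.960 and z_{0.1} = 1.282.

n = 32 pairs

For a paired (one-sample on differences) test: n = ((z_{α/2} + z_β) / d)².
z_{α/2} + z_β = 1.960 + 1.282 = 3.242.
n = (3.242 / 0.58)² = 5.590² = 31.24.
Round up.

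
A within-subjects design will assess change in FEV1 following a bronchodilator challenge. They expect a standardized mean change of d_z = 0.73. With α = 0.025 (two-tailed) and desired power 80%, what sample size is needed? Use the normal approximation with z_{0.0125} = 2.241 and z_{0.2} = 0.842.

n = 18 pairs

For a paired (one-sample on differences) test: n = ((z_{α/2} + z_β) / d)².
z_{α/2} + z_β = 2.241 + 0.842 = 3.083.
n = (3.083 / 0.73)² = 4.223² = 17.84.
Round up.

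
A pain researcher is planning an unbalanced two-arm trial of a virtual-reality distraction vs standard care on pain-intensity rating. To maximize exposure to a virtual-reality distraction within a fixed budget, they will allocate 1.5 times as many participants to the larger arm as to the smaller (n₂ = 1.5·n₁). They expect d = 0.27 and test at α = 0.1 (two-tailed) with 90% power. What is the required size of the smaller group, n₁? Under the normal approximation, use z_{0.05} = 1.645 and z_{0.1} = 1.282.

n₁ = 196

With allocation ratio k = n₂/n₁ = 1.5, Var(x̄₁−x̄₂) = σ²(1/n₁ + 1/(k·n₁)) = σ²·(k+1)/(k·n₁).
So n₁ = (1 + 1/k)·((z_{α/2} + z_β)/d)² = 1.667 × (2.927/0.27)².
n₁ = 1.667 × 117.52 = 195.9.
Round up: n₁ = 196, giving n₂ = 1.5 × 196 = 294.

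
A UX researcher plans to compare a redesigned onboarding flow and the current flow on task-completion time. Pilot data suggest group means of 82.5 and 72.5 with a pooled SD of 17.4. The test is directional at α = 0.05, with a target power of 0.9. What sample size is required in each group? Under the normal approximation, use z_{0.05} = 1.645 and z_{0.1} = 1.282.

Cohen's d = |M₁ − M₂| / SD_pooled = |82.5 − 72.5| / 17.4 = 10.0 / 17.4 = 0.575.
For two independent groups with equal n: n = 2·((z_{α} + z_β) / d)².
z_{α} + z_β = 1.645 + 1.282 = 2.927.
n = 2 × (2.927 / 0.575)² = 2 × 5.090² = 2 × 25.91 = 51.8.
Round up to the next whole participant.

n = 52 per group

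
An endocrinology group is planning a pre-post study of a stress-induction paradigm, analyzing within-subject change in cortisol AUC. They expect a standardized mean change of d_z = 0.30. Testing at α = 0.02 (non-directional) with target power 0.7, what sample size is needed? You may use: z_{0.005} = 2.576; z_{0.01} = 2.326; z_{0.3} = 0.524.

n = 91 pairs

For a paired (one-sample on differences) test: n = ((z_{α/2} + z_β) / d)².
z_{α/2} + z_β = 2.326 + 0.524 = 2.850.
n = (2.850 / 0.30)² = 9.500² = 90.25.
Round up.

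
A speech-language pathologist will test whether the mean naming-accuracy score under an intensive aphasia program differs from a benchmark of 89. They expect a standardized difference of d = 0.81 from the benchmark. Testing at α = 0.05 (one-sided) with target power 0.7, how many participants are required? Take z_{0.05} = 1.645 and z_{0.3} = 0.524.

For a one-sample test: n = ((z_{α} + z_β) / d)².
z_{α} + z_β = 1.645 + 0.524 = 2.169.
n = (2.169 / 0.81)² = 2.678² = 7.17.
Round up.

n = 8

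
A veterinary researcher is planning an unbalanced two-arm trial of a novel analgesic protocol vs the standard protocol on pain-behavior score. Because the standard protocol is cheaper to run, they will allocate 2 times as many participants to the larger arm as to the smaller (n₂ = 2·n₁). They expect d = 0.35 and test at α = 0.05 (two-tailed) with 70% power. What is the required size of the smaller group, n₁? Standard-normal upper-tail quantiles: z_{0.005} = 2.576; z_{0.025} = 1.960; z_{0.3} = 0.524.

n₁ = 76

With allocation ratio k = n₂/n₁ = 2, Var(x̄₁−x̄₂) = σ²(1/n₁ + 1/(k·n₁)) = σ²·(k+1)/(k·n₁).
So n₁ = (1 + 1/k)·((z_{α/2} + z_β)/d)² = 1.500 × (2.484/0.35)².
n₁ = 1.500 × 50.37 = 75.6.
Round up: n₁ = 76, giving n₂ = 2 × 76 = 152.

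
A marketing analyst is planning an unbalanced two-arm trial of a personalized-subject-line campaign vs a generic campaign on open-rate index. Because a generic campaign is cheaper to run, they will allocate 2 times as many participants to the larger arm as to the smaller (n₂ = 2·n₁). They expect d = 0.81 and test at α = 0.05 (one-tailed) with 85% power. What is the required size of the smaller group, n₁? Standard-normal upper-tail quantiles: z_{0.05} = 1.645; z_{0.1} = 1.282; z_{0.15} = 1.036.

n₁ = 17

With allocation ratio k = n₂/n₁ = 2, Var(x̄₁−x̄₂) = σ²(1/n₁ + 1/(k·n₁)) = σ²·(k+1)/(k·n₁).
So n₁ = (1 + 1/k)·((z_{α} + z_β)/d)² = 1.500 × (2.681/0.81)².
n₁ = 1.500 × 10.96 = 16.4.
Round up: n₁ = 17, giving n₂ = 2 × 17 = 34.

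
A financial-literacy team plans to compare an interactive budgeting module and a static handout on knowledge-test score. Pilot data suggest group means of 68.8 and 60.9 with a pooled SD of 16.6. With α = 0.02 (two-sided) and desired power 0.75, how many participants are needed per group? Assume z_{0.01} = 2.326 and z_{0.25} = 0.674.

Cohen's d = |M₁ − M₂| / SD_pooled = |68.8 − 60.9| / 16.6 = 7.9 / 16.6 = 0.476.
For two independent groups with equal n: n = 2·((z_{α/2} + z_β) / d)².
z_{α/2} + z_β = 2.326 + 0.674 = 3.000.
n = 2 × (3.000 / 0.476)² = 2 × 6.303² = 2 × 39.72 = 79.4.
Round up to the next whole participant.

n = 80 per group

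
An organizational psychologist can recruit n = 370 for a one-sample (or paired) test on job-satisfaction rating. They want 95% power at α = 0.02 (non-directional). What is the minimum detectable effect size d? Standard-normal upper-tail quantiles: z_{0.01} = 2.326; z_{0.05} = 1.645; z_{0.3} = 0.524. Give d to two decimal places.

For a single sample (or paired design) of n = 370: d_min = (z_{α/2} + z_β)/√n.
z-sum = 2.326 + 1.645 = 3.971.
d_min = 3.971 / √370 = 3.971 / 19.235 = 0.206.

d_min ≈ 0.21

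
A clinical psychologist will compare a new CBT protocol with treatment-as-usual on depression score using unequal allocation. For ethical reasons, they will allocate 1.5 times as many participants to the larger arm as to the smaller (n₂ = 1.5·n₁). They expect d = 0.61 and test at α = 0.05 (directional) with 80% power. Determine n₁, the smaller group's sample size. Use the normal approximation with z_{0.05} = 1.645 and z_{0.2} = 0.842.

n₁ = 28

With allocation ratio k = n₂/n₁ = 1.5, Var(x̄₁−x̄₂) = σ²(1/n₁ + 1/(k·n₁)) = σ²·(k+1)/(k·n₁).
So n₁ = (1 + 1/k)·((z_{α} + z_β)/d)² = 1.667 × (2.487/0.61)².
n₁ = 1.667 × 16.62 = 27.7.
Round up: n₁ = 28, giving n₂ = 1.5 × 28 = 42.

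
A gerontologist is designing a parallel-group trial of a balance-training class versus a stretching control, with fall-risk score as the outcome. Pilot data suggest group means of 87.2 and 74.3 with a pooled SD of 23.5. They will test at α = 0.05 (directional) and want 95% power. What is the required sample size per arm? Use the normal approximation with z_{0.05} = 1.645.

Cohen's d = |M₁ − M₂| / SD_pooled = |87.2 − 74.3| / 23.5 = 12.9 / 23.5 = 0.549.
For two independent groups with equal n: n = 2·((z_{α} + z_β) / d)².
z_{α} + z_β = 1.645 + 1.645 = 3.290.
n = 2 × (3.290 / 0.549)² = 2 × 5.993² = 2 × 35.91 = 71.8.
Round up to the next whole participant.

n = 72 per group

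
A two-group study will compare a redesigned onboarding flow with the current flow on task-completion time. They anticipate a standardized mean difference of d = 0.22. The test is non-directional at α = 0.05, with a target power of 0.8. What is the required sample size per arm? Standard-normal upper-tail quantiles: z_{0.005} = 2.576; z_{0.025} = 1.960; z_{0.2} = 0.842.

n = 325 per group

For two independent groups with equal n: n = 2·((z_{α/2} + z_β) / d)².
z_{α/2} + z_β = 1.960 + 0.842 = 2.802.
n = 2 × (2.802 / 0.22)² = 2 × 12.736² = 2 × 162.21 = 324.4.
Round up to the next whole participant.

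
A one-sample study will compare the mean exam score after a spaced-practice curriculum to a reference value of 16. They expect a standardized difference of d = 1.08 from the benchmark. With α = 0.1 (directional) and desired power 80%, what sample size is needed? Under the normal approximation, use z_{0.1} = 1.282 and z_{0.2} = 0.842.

For a one-sample test: n = ((z_{α} + z_β) / d)².
z_{α} + z_β = 1.282 + 0.842 = 2.124.
n = (2.124 / 1.08)² = 1.967² = 3.87.
Round up.

n = 4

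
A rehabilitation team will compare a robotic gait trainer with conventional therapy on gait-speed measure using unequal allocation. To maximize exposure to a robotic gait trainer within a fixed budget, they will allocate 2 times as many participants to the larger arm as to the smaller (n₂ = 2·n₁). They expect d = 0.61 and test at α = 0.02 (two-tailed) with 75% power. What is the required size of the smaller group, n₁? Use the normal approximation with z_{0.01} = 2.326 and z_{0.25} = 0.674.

With allocation ratio k = n₂/n₁ = 2, Var(x̄₁−x̄₂) = σ²(1/n₁ + 1/(k·n₁)) = σ²·(k+1)/(k·n₁).
So n₁ = (1 + 1/k)·((z_{α/2} + z_β)/d)² = 1.500 × (3.000/0.61)².
n₁ = 1.500 × 24.19 = 36.3.
Round up: n₁ = 37, giving n₂ = 2 × 37 = 74.

n₁ = 37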